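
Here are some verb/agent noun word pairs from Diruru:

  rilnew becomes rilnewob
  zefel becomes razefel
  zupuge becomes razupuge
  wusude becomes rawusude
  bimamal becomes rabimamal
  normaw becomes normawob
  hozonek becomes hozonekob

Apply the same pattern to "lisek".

lisekob

"lisek" ends in -k. The one such stem in the data (hozonek → hozonekob) adds -ob, so the same rule applies.
So lisek → lisekob.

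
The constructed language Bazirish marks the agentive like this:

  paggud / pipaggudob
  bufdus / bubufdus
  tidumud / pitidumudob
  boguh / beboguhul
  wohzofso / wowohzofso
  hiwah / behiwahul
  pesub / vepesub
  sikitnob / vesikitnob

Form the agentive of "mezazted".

paggud and boguh both have last vowel 'u' yet inflect differently (pipaggudob, beboguhul), so the last vowel is not what conditions the rule; the final letter is.
"mezazted" ends in -d. The stems ending in -d (paggud → pipaggudob, tidumud → pitidumudob) add pi- … -ob around the stem.
So mezazted → pimezaztedob.

pimezaztedob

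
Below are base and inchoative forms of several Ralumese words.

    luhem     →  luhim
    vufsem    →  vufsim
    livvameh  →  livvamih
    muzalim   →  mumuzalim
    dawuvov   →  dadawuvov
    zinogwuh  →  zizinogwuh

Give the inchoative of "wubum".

wuwubum

"wubum" has last vowel 'u'. The one such stem in the data (zinogwuh → zizinogwuh) repeats the first consonant+vowel as a prefix (as do muzalim, dawuvov), so the same rule applies.
So wubum → wuwubum.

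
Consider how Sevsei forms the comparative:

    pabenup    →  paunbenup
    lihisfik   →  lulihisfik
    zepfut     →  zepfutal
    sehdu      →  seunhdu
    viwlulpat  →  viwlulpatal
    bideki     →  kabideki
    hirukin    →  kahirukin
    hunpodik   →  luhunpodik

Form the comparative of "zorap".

zounrap

"zorap" ends in -p. The one such stem in the data (pabenup → paunbenup) inserts -un- after the first vowel (as does sehdu), so the same rule applies.
The other patterns: stems ending in -t add -al; stems ending in -k add the prefix lu-; stems ending in -i or -n add the prefix ka-.
So zorap → zounrap.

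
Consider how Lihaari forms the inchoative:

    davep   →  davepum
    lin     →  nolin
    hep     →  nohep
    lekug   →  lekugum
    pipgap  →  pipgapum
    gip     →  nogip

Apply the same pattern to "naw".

hep and pipgap both end in -p yet inflect differently (nohep, pipgapum), so the final letter is not what conditions the rule; the number of vowels is.
"naw" has 1 vowel. The stems with 1 vowel (hep → nohep, gip → nogip, lin → nolin) add the prefix no-.
The other pattern: stems with 2 vowels add -um.
So naw → nonaw.

nonaw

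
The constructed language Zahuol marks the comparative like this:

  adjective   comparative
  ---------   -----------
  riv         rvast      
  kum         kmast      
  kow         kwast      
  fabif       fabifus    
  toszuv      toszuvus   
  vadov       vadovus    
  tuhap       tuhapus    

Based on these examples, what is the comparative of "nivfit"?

nivfitus

"nivfit" has 2 vowels. The stems with 2 vowels (fabif → fabifus, toszuv → toszuvus, vadov → vadovus) add -us.
The other pattern: stems with 1 vowel delete the last vowel and add -ast.
So nivfit → nivfitus.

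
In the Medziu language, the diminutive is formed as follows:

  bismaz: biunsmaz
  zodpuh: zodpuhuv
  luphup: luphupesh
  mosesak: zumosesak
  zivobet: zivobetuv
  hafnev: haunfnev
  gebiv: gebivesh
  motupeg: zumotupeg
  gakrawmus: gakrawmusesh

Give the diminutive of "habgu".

haunbgu

"habgu" begins with h-. The one such stem in the data (hafnev → haunfnev) inserts -un- after the first vowel (as does bismaz), so the same rule applies.
So habgu → haunbgu.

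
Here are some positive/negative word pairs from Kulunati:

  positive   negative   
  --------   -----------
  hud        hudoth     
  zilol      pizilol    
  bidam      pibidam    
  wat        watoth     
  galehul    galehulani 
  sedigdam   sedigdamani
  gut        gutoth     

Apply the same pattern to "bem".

"bem" has 1 vowel. The stems with 1 vowel (hud → hudoth, wat → watoth, gut → gutoth) add -oth.
The other patterns: stems with 2 vowels add the prefix pi-; stems with 3 vowels add -ani.
So bem → bemoth.

bemoth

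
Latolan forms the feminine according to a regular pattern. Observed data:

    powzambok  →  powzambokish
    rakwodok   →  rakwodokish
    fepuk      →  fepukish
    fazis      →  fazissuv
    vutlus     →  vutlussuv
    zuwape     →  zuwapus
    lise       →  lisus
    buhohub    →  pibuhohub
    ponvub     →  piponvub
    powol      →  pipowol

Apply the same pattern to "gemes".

gemessuv

fepuk and vutlus both have last vowel 'u' yet inflect differently (fepukish, vutlussuv), so the last vowel is not what conditions the rule; the final letter is.
"gemes" ends in -s. The stems ending in -s (fazis → fazissuv, vutlus → vutlussuv) double the final consonant and add -uv.
The other patterns: stems ending in -k add -ish; stems ending in -e drop the final letter and add -us; stems ending in -b or -l add the prefix pi-.
So gemes → gemessuv.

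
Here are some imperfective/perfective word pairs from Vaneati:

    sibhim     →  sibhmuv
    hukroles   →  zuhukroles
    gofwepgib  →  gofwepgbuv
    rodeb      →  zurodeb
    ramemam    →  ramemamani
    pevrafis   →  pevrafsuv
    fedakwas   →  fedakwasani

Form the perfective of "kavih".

kavhuv

"kavih" has last vowel 'i'. The stems whose last vowel is 'i' (gofwepgib → gofwepgbuv, pevrafis → pevrafsuv, sibhim → sibhmuv) delete the last vowel and add -uv.
The other patterns: stems whose last vowel is 'e' add the prefix zu-; stems whose last vowel is 'a' add -ani.
So kavih → kavhuv.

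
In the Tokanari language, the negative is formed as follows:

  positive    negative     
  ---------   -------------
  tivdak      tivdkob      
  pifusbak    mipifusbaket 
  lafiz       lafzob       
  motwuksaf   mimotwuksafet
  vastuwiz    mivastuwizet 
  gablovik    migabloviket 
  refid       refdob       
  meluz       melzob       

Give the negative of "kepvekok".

"kepvekok" has 3 vowels. The stems with 3 vowels (vastuwiz → mivastuwizet, motwuksaf → mimotwuksafet, gablovik → migabloviket) add mi- … -et around the stem.
So kepvekok → mikepvekoket.

mikepvekoket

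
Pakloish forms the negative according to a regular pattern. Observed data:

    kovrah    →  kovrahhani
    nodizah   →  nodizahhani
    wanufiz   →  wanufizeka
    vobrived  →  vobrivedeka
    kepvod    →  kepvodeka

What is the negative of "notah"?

kovrah and kepvod both begin with k- yet inflect differently (kovrahhani, kepvodeka), so the first letter is not what conditions the rule; the final letter is.
"notah" ends in -h. The stems ending in -h (kovrah → kovrahhani, nodizah → nodizahhani) double the final consonant and add -ani.
The other pattern: stems ending in -d or -z add -eka.
So notah → notahhani.

notahhani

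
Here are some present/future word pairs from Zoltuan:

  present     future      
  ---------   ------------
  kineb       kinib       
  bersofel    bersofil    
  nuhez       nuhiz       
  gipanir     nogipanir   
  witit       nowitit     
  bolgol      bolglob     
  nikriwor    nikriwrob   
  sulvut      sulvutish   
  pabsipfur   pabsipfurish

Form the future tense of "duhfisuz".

"duhfisuz" has last vowel 'u'. The stems whose last vowel is 'u' (sulvut → sulvutish, pabsipfur → pabsipfurish) add -ish.
The other patterns: stems whose last vowel is 'e' change the last vowel to 'i'; stems whose last vowel is 'i' add the prefix no-; stems whose last vowel is 'o' delete the last vowel and add -ob.
So duhfisuz → duhfisuzish.

duhfisuzish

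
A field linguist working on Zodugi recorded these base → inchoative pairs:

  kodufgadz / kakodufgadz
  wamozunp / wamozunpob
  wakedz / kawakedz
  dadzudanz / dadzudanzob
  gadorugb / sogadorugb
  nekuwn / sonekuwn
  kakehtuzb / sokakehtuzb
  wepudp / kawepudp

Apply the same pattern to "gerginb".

gerginbob

dadzudanz and kodufgadz both end in -z yet inflect differently (dadzudanzob, kakodufgadz), so the final letter is not what conditions the rule; the second-to-last letter is.
"gerginb" has second-to-last letter 'n'. The stems whose second-to-last letter is 'n' (wamozunp → wamozunpob, dadzudanz → dadzudanzob) add -ob.
The other patterns: stems whose second-to-last letter is 'd' add the prefix ka-; stems whose second-to-last letter is 'g', 'w' or 'z' add the prefix so-.
So gerginb → gerginbob.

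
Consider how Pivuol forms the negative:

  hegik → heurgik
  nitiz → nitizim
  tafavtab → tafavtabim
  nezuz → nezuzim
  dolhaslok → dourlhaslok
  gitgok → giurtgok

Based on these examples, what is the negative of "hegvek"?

hegik and nitiz both have last vowel 'i' yet inflect differently (heurgik, nitizim), so the last vowel is not what conditions the rule; the final letter is.
"hegvek" ends in -k. The stems ending in -k (gitgok → giurtgok, dolhaslok → dourlhaslok, hegik → heurgik) insert -ur- after the first vowel.
The other pattern: stems ending in -b or -z add -im.
So hegvek → heurgvek.

heurgvek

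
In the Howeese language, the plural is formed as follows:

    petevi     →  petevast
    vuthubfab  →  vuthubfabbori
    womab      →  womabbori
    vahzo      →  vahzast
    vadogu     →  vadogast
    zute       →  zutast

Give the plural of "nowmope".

vadogu and vuthubfab both begin with v- yet inflect differently (vadogast, vuthubfabbori), so the first letter is not what conditions the rule; whether the stem ends in a vowel or a consonant is.
"nowmope" ends in a vowel. The stems ending in a vowel (petevi → petevast, vadogu → vadogast, vahzo → vahzast) drop the final letter and add -ast.
So nowmope → nowmopast.

nowmopast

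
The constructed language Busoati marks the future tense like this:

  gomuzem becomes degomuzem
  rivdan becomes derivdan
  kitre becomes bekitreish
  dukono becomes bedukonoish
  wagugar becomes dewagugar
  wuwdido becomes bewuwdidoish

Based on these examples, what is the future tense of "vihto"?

gomuzem and kitre both have last vowel 'e' yet inflect differently (degomuzem, bekitreish), so the last vowel is not what conditions the rule; whether the stem ends in a vowel or a consonant is.
"vihto" ends in a vowel. The stems ending in a vowel (wuwdido → bewuwdidoish, kitre → bekitreish, dukono → bedukonoish) add be- … -ish around the stem.
So vihto → bevihtoish.

bevihtoish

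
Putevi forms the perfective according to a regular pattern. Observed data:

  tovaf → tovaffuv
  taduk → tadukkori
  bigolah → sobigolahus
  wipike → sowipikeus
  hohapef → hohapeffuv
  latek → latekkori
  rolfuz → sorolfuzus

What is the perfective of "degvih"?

hohapef and latek both have last vowel 'e' yet inflect differently (hohapeffuv, latekkori), so the last vowel is not what conditions the rule; the final letter is.
"degvih" ends in -h. The one such stem in the data (bigolah → sobigolahus) adds so- … -us around the stem, so the same rule applies.
The other patterns: stems ending in -f double the final consonant and add -uv; stems ending in -k double the final consonant and add -ori.
So degvih → sodegvihus.

sodegvihus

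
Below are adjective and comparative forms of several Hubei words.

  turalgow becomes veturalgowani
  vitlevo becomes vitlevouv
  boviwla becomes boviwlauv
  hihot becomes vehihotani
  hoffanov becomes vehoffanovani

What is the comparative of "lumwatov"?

velumwatovani

hihot and vitlevo both have last vowel 'o' yet inflect differently (vehihotani, vitlevouv), so the last vowel is not what conditions the rule; whether the stem ends in a vowel or a consonant is.
"lumwatov" ends in a consonant. The stems ending in a consonant (hihot → vehihotani, turalgow → veturalgowani, hoffanov → vehoffanovani) add ve- … -ani around the stem.
The other pattern: stems ending in a vowel add -uv.
So lumwatov → velumwatovani.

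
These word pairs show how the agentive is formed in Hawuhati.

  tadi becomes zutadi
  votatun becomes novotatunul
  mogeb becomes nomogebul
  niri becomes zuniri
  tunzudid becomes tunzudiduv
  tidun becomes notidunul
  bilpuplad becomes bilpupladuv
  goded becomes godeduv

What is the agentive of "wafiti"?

zuwafiti

tunzudid and tadi both have last vowel 'i' yet inflect differently (tunzudiduv, zutadi), so the last vowel is not what conditions the rule; the final letter is.
"wafiti" ends in -i. The stems ending in -i (tadi → zutadi, niri → zuniri) add the prefix zu-.
So wafiti → zuwafiti.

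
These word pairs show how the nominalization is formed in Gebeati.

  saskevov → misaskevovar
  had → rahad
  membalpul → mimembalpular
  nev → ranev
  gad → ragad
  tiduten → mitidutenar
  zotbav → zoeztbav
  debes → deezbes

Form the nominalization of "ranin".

raeznin

nev and zotbav both end in -v yet inflect differently (ranev, zoeztbav), so the final letter is not what conditions the rule; the number of vowels is.
"ranin" has 2 vowels. The stems with 2 vowels (zotbav → zoeztbav, debes → deezbes) insert -ez- after the first vowel.
The other patterns: stems with 1 vowel add the prefix ra-; stems with 3 vowels add mi- … -ar around the stem.
So ranin → raeznin.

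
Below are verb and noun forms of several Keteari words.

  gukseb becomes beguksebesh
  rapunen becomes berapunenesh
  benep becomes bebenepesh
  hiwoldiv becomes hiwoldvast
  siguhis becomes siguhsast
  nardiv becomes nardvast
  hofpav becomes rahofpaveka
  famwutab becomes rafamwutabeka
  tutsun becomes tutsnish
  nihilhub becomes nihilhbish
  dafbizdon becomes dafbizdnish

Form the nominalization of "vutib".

vutbast

hiwoldiv and hofpav both end in -v yet inflect differently (hiwoldvast, rahofpaveka), so the final letter is not what conditions the rule; the last vowel is.
"vutib" has last vowel 'i'. The stems whose last vowel is 'i' (hiwoldiv → hiwoldvast, siguhis → siguhsast, nardiv → nardvast) delete the last vowel and add -ast.
The other patterns: stems whose last vowel is 'e' add be- … -esh around the stem; stems whose last vowel is 'a' add ra- … -eka around the stem; stems whose last vowel is 'o' or 'u' delete the last vowel and add -ish.
So vutib → vutbast.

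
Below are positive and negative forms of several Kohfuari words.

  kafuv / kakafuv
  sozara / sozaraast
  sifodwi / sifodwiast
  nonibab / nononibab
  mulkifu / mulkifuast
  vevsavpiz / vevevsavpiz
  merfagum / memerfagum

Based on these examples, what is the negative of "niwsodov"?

vevsavpiz and sifodwi both have last vowel 'i' yet inflect differently (vevevsavpiz, sifodwiast), so the last vowel is not what conditions the rule; whether the stem ends in a vowel or a consonant is.
"niwsodov" ends in a consonant. The stems ending in a consonant (merfagum → memerfagum, vevsavpiz → vevevsavpiz, kafuv → kakafuv) repeat the first consonant+vowel as a prefix.
So niwsodov → niniwsodov.

niniwsodov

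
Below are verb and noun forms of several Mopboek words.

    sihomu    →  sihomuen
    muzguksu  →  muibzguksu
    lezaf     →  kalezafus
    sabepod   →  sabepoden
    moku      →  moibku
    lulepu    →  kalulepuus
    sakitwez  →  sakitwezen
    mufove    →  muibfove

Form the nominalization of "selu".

lulepu and sihomu both end in -u yet inflect differently (kalulepuus, sihomuen), so the final letter is not what conditions the rule; the first letter is.
"selu" begins with s-. The stems beginning with s- (sabepod → sabepoden, sihomu → sihomuen, sakitwez → sakitwezen) add -en.
The other patterns: stems beginning with l- add ka- … -us around the stem; stems beginning with m- insert -ib- after the first vowel.
So selu → seluen.

seluen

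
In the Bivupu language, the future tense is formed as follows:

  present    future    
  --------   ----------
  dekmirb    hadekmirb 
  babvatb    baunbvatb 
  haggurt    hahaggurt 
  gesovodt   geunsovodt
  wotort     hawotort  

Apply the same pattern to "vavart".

havavart

"vavart" has second-to-last letter 'r'. The stems whose second-to-last letter is 'r' (wotort → hawotort, dekmirb → hadekmirb, haggurt → hahaggurt) add the prefix ha-.
So vavart → havavart.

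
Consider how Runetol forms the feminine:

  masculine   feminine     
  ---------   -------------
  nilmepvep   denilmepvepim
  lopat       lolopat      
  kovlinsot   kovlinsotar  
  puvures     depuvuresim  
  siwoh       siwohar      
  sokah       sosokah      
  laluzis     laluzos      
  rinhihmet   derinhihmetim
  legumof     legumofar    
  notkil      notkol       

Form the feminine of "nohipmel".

"nohipmel" has last vowel 'e'. The stems whose last vowel is 'e' (rinhihmet → derinhihmetim, puvures → depuvuresim, nilmepvep → denilmepvepim) add de- … -im around the stem.
So nohipmel → denohipmelim.

denohipmelim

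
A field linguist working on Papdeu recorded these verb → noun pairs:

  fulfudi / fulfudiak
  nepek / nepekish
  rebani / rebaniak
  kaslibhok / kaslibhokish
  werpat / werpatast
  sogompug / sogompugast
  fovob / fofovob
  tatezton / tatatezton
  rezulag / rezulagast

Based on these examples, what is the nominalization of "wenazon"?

"wenazon" ends in -n. The one such stem in the data (tatezton → tatatezton) repeats the first consonant+vowel as a prefix (as does fovob), so the same rule applies.
The other patterns: stems ending in -i add -ak; stems ending in -g or -t add -ast; stems ending in -k add -ish.
So wenazon → wewenazon.

wewenazon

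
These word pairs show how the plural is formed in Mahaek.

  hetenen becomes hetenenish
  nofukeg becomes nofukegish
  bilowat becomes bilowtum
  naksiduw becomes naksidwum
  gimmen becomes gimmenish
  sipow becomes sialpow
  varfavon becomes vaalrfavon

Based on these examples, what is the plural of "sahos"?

saalhos

gimmen and varfavon both end in -n yet inflect differently (gimmenish, vaalrfavon), so the final letter is not what conditions the rule; the last vowel is.
"sahos" has last vowel 'o'. The stems whose last vowel is 'o' (varfavon → vaalrfavon, sipow → sialpow) insert -al- after the first vowel.
The other patterns: stems whose last vowel is 'e' add -ish; stems whose last vowel is 'a' or 'u' delete the last vowel and add -um.
So sahos → saalhos.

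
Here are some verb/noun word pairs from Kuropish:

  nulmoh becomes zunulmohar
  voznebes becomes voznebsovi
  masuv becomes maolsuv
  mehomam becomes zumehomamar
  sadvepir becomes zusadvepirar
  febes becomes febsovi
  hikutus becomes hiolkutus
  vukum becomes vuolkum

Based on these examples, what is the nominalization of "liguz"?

hikutus and voznebes both end in -s yet inflect differently (hiolkutus, voznebsovi), so the final letter is not what conditions the rule; the last vowel is.
"liguz" has last vowel 'u'. The stems whose last vowel is 'u' (hikutus → hiolkutus, vukum → vuolkum, masuv → maolsuv) insert -ol- after the first vowel.
The other patterns: stems whose last vowel is 'e' delete the last vowel and add -ovi; stems whose last vowel is 'a', 'i' or 'o' add zu- … -ar around the stem.
So liguz → liolguz.

liolguz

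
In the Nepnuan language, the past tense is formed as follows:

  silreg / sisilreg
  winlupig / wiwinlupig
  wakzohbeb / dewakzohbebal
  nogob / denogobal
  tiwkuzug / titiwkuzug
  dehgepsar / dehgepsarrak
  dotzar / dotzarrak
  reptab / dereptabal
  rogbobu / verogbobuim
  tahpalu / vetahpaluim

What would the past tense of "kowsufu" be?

vekowsufuim

dotzar and reptab both have last vowel 'a' yet inflect differently (dotzarrak, dereptabal), so the last vowel is not what conditions the rule; the final letter is.
"kowsufu" ends in -u. The stems ending in -u (tahpalu → vetahpaluim, rogbobu → verogbobuim) add ve- … -im around the stem.
The other patterns: stems ending in -r double the final consonant and add -ak; stems ending in -g repeat the first consonant+vowel as a prefix; stems ending in -b add de- … -al around the stem.
So kowsufu → vekowsufuim.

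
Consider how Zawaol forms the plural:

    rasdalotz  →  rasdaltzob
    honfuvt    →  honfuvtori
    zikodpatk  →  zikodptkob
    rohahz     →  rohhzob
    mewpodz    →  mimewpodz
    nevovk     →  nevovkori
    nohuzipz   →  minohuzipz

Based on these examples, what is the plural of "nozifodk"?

minozifodk

"nozifodk" has second-to-last letter 'd'. The one such stem in the data (mewpodz → mimewpodz) adds the prefix mi-, so the same rule applies.
So nozifodk → minozifodk.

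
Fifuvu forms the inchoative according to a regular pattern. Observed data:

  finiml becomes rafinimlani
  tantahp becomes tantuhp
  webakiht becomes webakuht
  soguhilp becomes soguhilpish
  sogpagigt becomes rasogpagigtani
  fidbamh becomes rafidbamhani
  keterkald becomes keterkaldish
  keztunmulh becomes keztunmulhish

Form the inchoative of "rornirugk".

tantahp and soguhilp both end in -p yet inflect differently (tantuhp, soguhilpish), so the final letter is not what conditions the rule; the second-to-last letter is.
"rornirugk" has second-to-last letter 'g'. The one such stem in the data (sogpagigt → rasogpagigtani) adds ra- … -ani around the stem, so the same rule applies.
So rornirugk → rarornirugkani.

rarornirugkani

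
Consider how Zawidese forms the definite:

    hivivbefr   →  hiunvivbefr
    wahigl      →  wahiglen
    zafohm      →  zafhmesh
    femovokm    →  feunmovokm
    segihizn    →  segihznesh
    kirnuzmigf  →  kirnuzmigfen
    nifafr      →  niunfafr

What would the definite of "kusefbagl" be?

"kusefbagl" has second-to-last letter 'g'. The stems whose second-to-last letter is 'g' (wahigl → wahiglen, kirnuzmigf → kirnuzmigfen) add -en.
So kusefbagl → kusefbaglen.

kusefbaglen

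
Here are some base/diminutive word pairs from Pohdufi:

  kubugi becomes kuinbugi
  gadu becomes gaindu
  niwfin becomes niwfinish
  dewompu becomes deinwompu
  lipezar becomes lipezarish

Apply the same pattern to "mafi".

mainfi

niwfin and kubugi both have last vowel 'i' yet inflect differently (niwfinish, kuinbugi), so the last vowel is not what conditions the rule; whether the stem ends in a vowel or a consonant is.
"mafi" ends in a vowel. The stems ending in a vowel (kubugi → kuinbugi, gadu → gaindu, dewompu → deinwompu) insert -in- after the first vowel.
So mafi → mainfi.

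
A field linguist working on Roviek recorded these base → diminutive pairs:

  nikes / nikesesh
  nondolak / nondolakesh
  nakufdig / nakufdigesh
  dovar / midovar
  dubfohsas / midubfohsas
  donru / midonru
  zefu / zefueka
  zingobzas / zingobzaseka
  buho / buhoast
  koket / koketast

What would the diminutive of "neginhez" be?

neginhezesh

nikes and dubfohsas both end in -s yet inflect differently (nikesesh, midubfohsas), so the final letter is not what conditions the rule; the first letter is.
"neginhez" begins with n-. The stems beginning with n- (nikes → nikesesh, nondolak → nondolakesh, nakufdig → nakufdigesh) add -esh.
The other patterns: stems beginning with d- add the prefix mi-; stems beginning with z- add -eka; stems beginning with b- or k- add -ast.
So neginhez → neginhezesh.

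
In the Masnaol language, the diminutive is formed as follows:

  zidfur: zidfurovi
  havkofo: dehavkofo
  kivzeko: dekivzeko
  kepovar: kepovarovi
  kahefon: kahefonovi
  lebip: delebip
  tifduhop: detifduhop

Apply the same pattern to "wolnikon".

wolnikonovi

"wolnikon" ends in -n. The one such stem in the data (kahefon → kahefonovi) adds -ovi, so the same rule applies.
The other pattern: stems ending in -o or -p add the prefix de-.
So wolnikon → wolnikonovi.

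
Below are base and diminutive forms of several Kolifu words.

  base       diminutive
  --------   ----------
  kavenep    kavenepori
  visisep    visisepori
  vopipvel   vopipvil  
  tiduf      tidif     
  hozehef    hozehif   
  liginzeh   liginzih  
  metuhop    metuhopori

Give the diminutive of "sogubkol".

kavenep and vopipvel both have last vowel 'e' yet inflect differently (kavenepori, vopipvil), so the last vowel is not what conditions the rule; the final letter is.
"sogubkol" ends in -l. The one such stem in the data (vopipvel → vopipvil) changes the last vowel to 'i' (as do tiduf, liginzeh), so the same rule applies.
The other pattern: stems ending in -p add -ori.
So sogubkol → sogubkil.

sogubkil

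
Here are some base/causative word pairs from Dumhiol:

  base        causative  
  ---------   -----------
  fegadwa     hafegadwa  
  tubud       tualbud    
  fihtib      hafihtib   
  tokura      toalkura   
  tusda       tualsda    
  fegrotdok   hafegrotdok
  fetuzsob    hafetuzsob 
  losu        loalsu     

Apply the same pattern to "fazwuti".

fegadwa and tusda both end in -a yet inflect differently (hafegadwa, tualsda), so the final letter is not what conditions the rule; the first letter is.
"fazwuti" begins with f-. The stems beginning with f- (fegrotdok → hafegrotdok, fetuzsob → hafetuzsob, fihtib → hafihtib) add the prefix ha-.
So fazwuti → hafazwuti.

hafazwuti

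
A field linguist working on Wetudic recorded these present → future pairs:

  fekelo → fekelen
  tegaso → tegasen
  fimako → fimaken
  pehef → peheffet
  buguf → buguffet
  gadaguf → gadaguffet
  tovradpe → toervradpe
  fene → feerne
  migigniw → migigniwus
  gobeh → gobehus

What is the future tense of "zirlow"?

pehef and tovradpe both have last vowel 'e' yet inflect differently (peheffet, toervradpe), so the last vowel is not what conditions the rule; the final letter is.
"zirlow" ends in -w. The one such stem in the data (migigniw → migigniwus) adds -us, so the same rule applies.
The other patterns: stems ending in -o drop the final letter and add -en; stems ending in -f double the final consonant and add -et; stems ending in -e insert -er- after the first vowel.
So zirlow → zirlowus.

zirlowus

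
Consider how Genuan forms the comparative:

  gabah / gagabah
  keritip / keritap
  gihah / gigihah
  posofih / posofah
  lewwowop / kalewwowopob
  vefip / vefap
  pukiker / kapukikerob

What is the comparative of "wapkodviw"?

wapkodvaw

"wapkodviw" has last vowel 'i'. The stems whose last vowel is 'i' (keritip → keritap, vefip → vefap, posofih → posofah) change the last vowel to 'a'.
So wapkodviw → wapkodvaw.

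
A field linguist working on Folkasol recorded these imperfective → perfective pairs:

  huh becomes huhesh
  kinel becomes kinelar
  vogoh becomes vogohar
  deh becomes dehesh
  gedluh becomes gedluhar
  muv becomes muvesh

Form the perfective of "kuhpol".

kuhpolar

deh and gedluh both end in -h yet inflect differently (dehesh, gedluhar), so the final letter is not what conditions the rule; the number of vowels is.
"kuhpol" has 2 vowels. The stems with 2 vowels (kinel → kinelar, gedluh → gedluhar, vogoh → vogohar) add -ar.
The other pattern: stems with 1 vowel add -esh.
So kuhpol → kuhpolar.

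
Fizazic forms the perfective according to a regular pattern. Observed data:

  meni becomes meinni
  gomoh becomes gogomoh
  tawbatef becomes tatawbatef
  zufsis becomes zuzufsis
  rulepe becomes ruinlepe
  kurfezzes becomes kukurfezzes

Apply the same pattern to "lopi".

loinpi

rulepe and tawbatef both have last vowel 'e' yet inflect differently (ruinlepe, tatawbatef), so the last vowel is not what conditions the rule; whether the stem ends in a vowel or a consonant is.
"lopi" ends in a vowel. The stems ending in a vowel (rulepe → ruinlepe, meni → meinni) insert -in- after the first vowel.
So lopi → loinpi.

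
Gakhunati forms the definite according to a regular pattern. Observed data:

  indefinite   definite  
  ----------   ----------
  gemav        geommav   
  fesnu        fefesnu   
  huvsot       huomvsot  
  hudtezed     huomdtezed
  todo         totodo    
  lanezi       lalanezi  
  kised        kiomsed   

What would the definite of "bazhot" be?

baomzhot

todo and huvsot both have last vowel 'o' yet inflect differently (totodo, huomvsot), so the last vowel is not what conditions the rule; whether the stem ends in a vowel or a consonant is.
"bazhot" ends in a consonant. The stems ending in a consonant (huvsot → huomvsot, kised → kiomsed, hudtezed → huomdtezed) insert -om- after the first vowel.
So bazhot → baomzhot.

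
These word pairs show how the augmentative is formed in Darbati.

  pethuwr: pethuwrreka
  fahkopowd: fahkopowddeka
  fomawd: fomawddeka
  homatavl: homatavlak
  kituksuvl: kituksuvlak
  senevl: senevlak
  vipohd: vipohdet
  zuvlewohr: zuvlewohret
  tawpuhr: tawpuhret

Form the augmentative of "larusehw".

fahkopowd and vipohd both end in -d yet inflect differently (fahkopowddeka, vipohdet), so the final letter is not what conditions the rule; the second-to-last letter is.
"larusehw" has second-to-last letter 'h'. The stems whose second-to-last letter is 'h' (vipohd → vipohdet, zuvlewohr → zuvlewohret, tawpuhr → tawpuhret) add -et.
So larusehw → larusehwet.

larusehwet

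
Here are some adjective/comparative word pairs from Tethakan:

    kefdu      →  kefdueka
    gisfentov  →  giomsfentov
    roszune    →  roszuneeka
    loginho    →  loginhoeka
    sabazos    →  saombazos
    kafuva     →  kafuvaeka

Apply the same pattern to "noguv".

noomguv

"noguv" ends in a consonant. The stems ending in a consonant (gisfentov → giomsfentov, sabazos → saombazos) insert -om- after the first vowel.
So noguv → noomguv.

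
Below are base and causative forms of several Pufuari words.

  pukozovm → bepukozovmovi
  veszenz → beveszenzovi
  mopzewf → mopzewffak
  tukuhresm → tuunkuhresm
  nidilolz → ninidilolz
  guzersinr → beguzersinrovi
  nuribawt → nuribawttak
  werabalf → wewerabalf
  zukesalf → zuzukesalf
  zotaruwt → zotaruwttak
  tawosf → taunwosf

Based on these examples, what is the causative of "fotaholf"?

pukozovm and tukuhresm both end in -m yet inflect differently (bepukozovmovi, tuunkuhresm), so the final letter is not what conditions the rule; the second-to-last letter is.
"fotaholf" has second-to-last letter 'l'. The stems whose second-to-last letter is 'l' (zukesalf → zuzukesalf, nidilolz → ninidilolz, werabalf → wewerabalf) repeat the first consonant+vowel as a prefix.
The other patterns: stems whose second-to-last letter is 'n' or 'v' add be- … -ovi around the stem; stems whose second-to-last letter is 'w' double the final consonant and add -ak; stems whose second-to-last letter is 's' insert -un- after the first vowel.
So fotaholf → fofotaholf.

fofotaholf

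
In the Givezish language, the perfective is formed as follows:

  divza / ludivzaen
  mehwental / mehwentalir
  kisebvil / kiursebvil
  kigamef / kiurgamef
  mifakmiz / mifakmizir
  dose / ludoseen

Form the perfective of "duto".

ludutoen

kisebvil and mehwental both end in -l yet inflect differently (kiursebvil, mehwentalir), so the final letter is not what conditions the rule; the first letter is.
"duto" begins with d-. The stems beginning with d- (dose → ludoseen, divza → ludivzaen) add lu- … -en around the stem.
So duto → ludutoen.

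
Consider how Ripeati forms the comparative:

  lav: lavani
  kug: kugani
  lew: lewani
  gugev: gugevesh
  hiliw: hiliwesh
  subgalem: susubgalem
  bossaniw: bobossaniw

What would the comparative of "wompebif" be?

wowompebif

lav and gugev both end in -v yet inflect differently (lavani, gugevesh), so the final letter is not what conditions the rule; the number of vowels is.
"wompebif" has 3 vowels. The stems with 3 vowels (subgalem → susubgalem, bossaniw → bobossaniw) repeat the first consonant+vowel as a prefix.
The other patterns: stems with 1 vowel add -ani; stems with 2 vowels add -esh.
So wompebif → wowompebif.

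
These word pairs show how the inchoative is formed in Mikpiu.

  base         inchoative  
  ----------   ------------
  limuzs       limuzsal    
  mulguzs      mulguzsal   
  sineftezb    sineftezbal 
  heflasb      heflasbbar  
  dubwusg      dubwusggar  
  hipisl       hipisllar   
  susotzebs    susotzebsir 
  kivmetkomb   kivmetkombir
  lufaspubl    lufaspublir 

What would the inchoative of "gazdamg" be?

gazdamgir

"gazdamg" has second-to-last letter 'm'. The one such stem in the data (kivmetkomb → kivmetkombir) adds -ir, so the same rule applies.
So gazdamg → gazdamgir.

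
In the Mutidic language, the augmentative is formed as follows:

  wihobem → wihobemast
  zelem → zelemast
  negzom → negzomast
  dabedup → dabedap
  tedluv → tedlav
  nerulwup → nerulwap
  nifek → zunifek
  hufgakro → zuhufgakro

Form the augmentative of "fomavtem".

fomavtemast

wihobem and nifek both have last vowel 'e' yet inflect differently (wihobemast, zunifek), so the last vowel is not what conditions the rule; the final letter is.
"fomavtem" ends in -m. The stems ending in -m (wihobem → wihobemast, zelem → zelemast, negzom → negzomast) add -ast.
So fomavtem → fomavtemast.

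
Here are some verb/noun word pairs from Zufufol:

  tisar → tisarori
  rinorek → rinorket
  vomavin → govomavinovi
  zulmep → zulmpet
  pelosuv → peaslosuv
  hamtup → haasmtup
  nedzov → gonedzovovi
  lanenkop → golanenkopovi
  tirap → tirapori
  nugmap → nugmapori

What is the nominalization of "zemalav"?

zemalavori

zulmep and hamtup both end in -p yet inflect differently (zulmpet, haasmtup), so the final letter is not what conditions the rule; the last vowel is.
"zemalav" has last vowel 'a'. The stems whose last vowel is 'a' (tisar → tisarori, tirap → tirapori, nugmap → nugmapori) add -ori.
So zemalav → zemalavori.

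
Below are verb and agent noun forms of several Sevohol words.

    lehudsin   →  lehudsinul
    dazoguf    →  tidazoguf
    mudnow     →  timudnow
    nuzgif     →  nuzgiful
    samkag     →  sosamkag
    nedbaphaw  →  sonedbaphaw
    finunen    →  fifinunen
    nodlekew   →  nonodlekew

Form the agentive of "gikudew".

finunen and lehudsin both end in -n yet inflect differently (fifinunen, lehudsinul), so the final letter is not what conditions the rule; the last vowel is.
"gikudew" has last vowel 'e'. The stems whose last vowel is 'e' (finunen → fifinunen, nodlekew → nonodlekew) repeat the first consonant+vowel as a prefix.
The other patterns: stems whose last vowel is 'i' add -ul; stems whose last vowel is 'o' or 'u' add the prefix ti-; stems whose last vowel is 'a' add the prefix so-.
So gikudew → gigikudew.

gigikudew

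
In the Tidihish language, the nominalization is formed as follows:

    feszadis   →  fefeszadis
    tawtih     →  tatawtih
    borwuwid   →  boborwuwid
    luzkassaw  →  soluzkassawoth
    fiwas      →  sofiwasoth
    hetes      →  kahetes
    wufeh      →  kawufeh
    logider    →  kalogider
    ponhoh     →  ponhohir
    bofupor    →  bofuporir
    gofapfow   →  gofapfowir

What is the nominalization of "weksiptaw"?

feszadis and fiwas both end in -s yet inflect differently (fefeszadis, sofiwasoth), so the final letter is not what conditions the rule; the last vowel is.
"weksiptaw" has last vowel 'a'. The stems whose last vowel is 'a' (luzkassaw → soluzkassawoth, fiwas → sofiwasoth) add so- … -oth around the stem.
The other patterns: stems whose last vowel is 'i' repeat the first consonant+vowel as a prefix; stems whose last vowel is 'e' add the prefix ka-; stems whose last vowel is 'o' add -ir.
So weksiptaw → soweksiptawoth.

soweksiptawoth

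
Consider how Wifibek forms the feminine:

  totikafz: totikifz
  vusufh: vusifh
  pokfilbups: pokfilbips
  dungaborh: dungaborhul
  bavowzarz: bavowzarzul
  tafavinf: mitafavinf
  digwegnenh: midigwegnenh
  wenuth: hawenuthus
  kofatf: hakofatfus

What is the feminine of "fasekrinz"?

mifasekrinz

vusufh and dungaborh both end in -h yet inflect differently (vusifh, dungaborhul), so the final letter is not what conditions the rule; the second-to-last letter is.
"fasekrinz" has second-to-last letter 'n'. The stems whose second-to-last letter is 'n' (tafavinf → mitafavinf, digwegnenh → midigwegnenh) add the prefix mi-.
The other patterns: stems whose second-to-last letter is 'f' or 'p' change the last vowel to 'i'; stems whose second-to-last letter is 'r' add -ul; stems whose second-to-last letter is 't' add ha- … -us around the stem.
So fasekrinz → mifasekrinz.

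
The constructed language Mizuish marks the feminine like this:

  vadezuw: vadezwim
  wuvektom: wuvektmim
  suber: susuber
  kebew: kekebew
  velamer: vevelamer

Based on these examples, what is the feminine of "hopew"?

kebew and vadezuw both end in -w yet inflect differently (kekebew, vadezwim), so the final letter is not what conditions the rule; the last vowel is.
"hopew" has last vowel 'e'. The stems whose last vowel is 'e' (velamer → vevelamer, suber → susuber, kebew → kekebew) repeat the first consonant+vowel as a prefix.
The other pattern: stems whose last vowel is 'o' or 'u' delete the last vowel and add -im.
So hopew → hohopew.

hohopew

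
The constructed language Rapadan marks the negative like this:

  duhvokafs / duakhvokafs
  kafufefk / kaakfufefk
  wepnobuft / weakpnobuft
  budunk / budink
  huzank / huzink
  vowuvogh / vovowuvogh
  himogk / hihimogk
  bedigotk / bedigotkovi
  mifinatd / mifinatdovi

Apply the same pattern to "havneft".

haakvneft

kafufefk and budunk both end in -k yet inflect differently (kaakfufefk, budink), so the final letter is not what conditions the rule; the second-to-last letter is.
"havneft" has second-to-last letter 'f'. The stems whose second-to-last letter is 'f' (duhvokafs → duakhvokafs, kafufefk → kaakfufefk, wepnobuft → weakpnobuft) insert -ak- after the first vowel.
The other patterns: stems whose second-to-last letter is 'n' change the last vowel to 'i'; stems whose second-to-last letter is 'g' repeat the first consonant+vowel as a prefix; stems whose second-to-last letter is 't' add -ovi.
So havneft → haakvneft.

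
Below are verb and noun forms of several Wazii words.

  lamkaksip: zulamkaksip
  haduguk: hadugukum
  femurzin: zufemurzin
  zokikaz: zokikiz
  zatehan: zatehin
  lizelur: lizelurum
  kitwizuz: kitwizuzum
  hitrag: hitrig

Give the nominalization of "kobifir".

zukobifir

"kobifir" has last vowel 'i'. The stems whose last vowel is 'i' (femurzin → zufemurzin, lamkaksip → zulamkaksip) add the prefix zu-.
The other patterns: stems whose last vowel is 'u' add -um; stems whose last vowel is 'a' change the last vowel to 'i'.
So kobifir → zukobifir.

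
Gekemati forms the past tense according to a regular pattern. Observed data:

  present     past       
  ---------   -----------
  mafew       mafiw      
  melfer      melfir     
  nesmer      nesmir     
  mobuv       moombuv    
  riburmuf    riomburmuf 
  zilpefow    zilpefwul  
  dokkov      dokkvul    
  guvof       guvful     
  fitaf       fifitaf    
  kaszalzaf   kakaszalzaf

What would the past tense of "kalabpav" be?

mafew and zilpefow both end in -w yet inflect differently (mafiw, zilpefwul), so the final letter is not what conditions the rule; the last vowel is.
"kalabpav" has last vowel 'a'. The stems whose last vowel is 'a' (fitaf → fifitaf, kaszalzaf → kakaszalzaf) repeat the first consonant+vowel as a prefix.
The other patterns: stems whose last vowel is 'e' change the last vowel to 'i'; stems whose last vowel is 'u' insert -om- after the first vowel; stems whose last vowel is 'o' delete the last vowel and add -ul.
So kalabpav → kakalabpav.

kakalabpav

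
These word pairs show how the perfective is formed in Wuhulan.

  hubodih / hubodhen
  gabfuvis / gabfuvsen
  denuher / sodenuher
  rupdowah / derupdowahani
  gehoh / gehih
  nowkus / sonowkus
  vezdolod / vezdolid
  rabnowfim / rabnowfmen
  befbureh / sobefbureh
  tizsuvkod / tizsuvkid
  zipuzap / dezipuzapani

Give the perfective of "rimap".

befbureh and rupdowah both end in -h yet inflect differently (sobefbureh, derupdowahani), so the final letter is not what conditions the rule; the last vowel is.
"rimap" has last vowel 'a'. The stems whose last vowel is 'a' (rupdowah → derupdowahani, zipuzap → dezipuzapani) add de- … -ani around the stem.
The other patterns: stems whose last vowel is 'e' or 'u' add the prefix so-; stems whose last vowel is 'o' change the last vowel to 'i'; stems whose last vowel is 'i' delete the last vowel and add -en.
So rimap → derimapani.

derimapani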